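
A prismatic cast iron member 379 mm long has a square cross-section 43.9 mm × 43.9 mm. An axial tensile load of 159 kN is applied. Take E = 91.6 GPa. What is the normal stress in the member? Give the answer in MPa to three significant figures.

A = 1927 mm².
σ = N/A = 159000/1927 = 82.5 MPa.

82.5 MPa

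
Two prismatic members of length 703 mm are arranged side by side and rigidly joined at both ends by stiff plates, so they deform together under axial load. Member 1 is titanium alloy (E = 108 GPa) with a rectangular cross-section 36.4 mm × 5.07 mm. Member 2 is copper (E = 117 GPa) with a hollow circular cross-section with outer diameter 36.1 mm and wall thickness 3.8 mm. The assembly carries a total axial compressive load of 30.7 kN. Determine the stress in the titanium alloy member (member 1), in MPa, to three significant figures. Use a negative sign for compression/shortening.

A_1 = 184.5 mm².
A_2 = 385.6 mm².
Equal strain + equilibrium ⇒ each member carries load in proportion to AE: A₁E₁ = 19930000 N, A₂E₂ = 45120000 N, ΣAE = 65050000 N.
σ₁ = P·E₁/ΣAE = -30700·108000/65050000 = -50.97 MPa.

-51.0 MPa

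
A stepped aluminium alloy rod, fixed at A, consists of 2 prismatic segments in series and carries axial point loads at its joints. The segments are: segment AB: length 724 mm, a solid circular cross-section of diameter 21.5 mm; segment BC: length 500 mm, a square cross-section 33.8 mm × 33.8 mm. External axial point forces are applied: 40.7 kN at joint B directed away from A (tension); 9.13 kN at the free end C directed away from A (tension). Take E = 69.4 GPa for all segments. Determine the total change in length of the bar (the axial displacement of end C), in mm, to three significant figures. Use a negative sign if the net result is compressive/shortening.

1.49 mm

Internal axial forces (sectioning from the free end, tension +): N_BC = 9.13 kN, N_AB = 49.83 kN.
A_AB = 363.1 mm².
A_BC = 1142 mm².
δ_AB = 49830·724/(363.1·69400) = 1.432 mm
δ_BC = 9130·500/(1142·69400) = 0.05758 mm
δ = Σδ_i = 1.489 mm.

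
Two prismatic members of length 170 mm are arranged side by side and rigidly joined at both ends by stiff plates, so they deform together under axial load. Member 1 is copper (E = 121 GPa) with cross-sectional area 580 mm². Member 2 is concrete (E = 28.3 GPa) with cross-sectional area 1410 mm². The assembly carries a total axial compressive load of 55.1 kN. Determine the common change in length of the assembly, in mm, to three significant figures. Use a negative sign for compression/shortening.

-0.0851 mm

Equal strain + equilibrium ⇒ each member carries load in proportion to AE: A₁E₁ = 70180000 N, A₂E₂ = 39900000 N, ΣAE = 110100000 N.
δ = PL/ΣAE = -55100·170/110100000 = -0.08509 mm.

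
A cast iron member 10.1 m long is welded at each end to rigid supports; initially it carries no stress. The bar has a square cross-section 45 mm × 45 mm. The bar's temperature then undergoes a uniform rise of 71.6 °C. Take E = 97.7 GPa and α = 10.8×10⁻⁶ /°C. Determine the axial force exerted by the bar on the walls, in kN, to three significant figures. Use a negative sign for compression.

-153 kN

Free thermal expansion αLΔT = 10.8e-6 · 10100 · 71.6 = 7.81 mm.
The walls impose strain ε = −(7.81)/10100 = -7.7328e-04; σ = Eε = 97700 · -7.7328e-04 = -75.55 MPa.
Wall reaction R = σ·A = -75.55·2025 = -153000 N = -153 kN.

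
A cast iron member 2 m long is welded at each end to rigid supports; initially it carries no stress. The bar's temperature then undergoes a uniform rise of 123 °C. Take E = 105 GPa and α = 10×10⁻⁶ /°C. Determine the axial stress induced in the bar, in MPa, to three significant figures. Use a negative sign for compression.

-129 MPa

Free thermal expansion αLΔT = 10e-6 · 2000 · 123 = 2.46 mm.
The walls impose strain ε = −(2.46)/2000 = -1.2300e-03; σ = Eε = 105000 · -1.2300e-03 = -129.2 MPa.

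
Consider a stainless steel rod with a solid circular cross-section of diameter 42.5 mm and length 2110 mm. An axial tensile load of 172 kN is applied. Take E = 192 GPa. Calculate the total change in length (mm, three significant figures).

1.33 mm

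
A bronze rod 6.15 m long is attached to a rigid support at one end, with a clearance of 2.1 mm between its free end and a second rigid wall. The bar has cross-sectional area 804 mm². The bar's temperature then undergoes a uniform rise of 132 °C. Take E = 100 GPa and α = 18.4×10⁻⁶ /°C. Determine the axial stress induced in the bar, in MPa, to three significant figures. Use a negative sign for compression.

Free thermal expansion αLΔT = 18.4e-6 · 6150 · 132 = 14.94 mm.
The walls engage after the gap closes; constrained expansion = 14.94 − 2.1 = 12.84 mm.
The walls impose strain ε = −(12.84)/6150 = -2.0873e-03; σ = Eε = 100000 · -2.0873e-03 = -208.7 MPa.

-209 MPa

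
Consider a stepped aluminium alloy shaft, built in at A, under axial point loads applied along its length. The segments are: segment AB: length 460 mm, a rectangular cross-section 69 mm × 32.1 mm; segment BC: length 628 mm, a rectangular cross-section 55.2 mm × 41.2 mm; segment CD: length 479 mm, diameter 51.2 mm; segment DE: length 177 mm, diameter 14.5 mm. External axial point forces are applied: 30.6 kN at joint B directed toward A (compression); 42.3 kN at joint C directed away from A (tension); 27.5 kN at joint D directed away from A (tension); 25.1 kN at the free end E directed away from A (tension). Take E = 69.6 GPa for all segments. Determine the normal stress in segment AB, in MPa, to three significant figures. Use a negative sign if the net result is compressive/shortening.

29.0 MPa

Internal axial forces (sectioning from the free end, tension +): N_DE = 25.1 kN, N_CD = 52.6 kN, N_BC = 94.9 kN, N_AB = 64.3 kN.
A_AB = 2215 mm².
σ_AB = N_AB/A_AB = 64300/2215 = 29.03 MPa.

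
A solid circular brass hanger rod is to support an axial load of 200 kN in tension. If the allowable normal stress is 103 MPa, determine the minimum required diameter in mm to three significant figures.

Required area A ≥ P/σ_allow = 200000/103 = 1942 mm².
For a solid circular section, d ≥ √(4A/π) = 49.72 mm.

49.7 mm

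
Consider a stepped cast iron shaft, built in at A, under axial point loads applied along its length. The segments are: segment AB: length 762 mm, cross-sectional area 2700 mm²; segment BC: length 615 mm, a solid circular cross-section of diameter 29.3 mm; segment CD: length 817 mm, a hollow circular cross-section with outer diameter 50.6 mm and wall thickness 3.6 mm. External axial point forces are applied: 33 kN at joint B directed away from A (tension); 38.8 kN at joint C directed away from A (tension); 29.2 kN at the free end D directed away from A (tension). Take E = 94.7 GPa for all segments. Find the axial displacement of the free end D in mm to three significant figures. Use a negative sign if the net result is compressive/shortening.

Internal axial forces (sectioning from the free end, tension +): N_CD = 29.2 kN, N_BC = 68 kN, N_AB = 101 kN.
A_BC = 674.3 mm².
A_CD = 531.6 mm².
δ_AB = 101000·762/(2700·94700) = 0.301 mm
δ_BC = 68000·615/(674.3·94700) = 0.655 mm
δ_CD = 29200·817/(531.6·94700) = 0.4739 mm
δ = Σδ_i = 1.43 mm.

1.43 mm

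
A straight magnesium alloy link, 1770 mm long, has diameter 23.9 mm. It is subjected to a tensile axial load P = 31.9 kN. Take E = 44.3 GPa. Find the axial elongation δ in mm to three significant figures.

A = 448.6 mm².
δ_mech = NL/(AE) = 31900·1770/(448.6·44300) = 2.841 mm.

2.84 mm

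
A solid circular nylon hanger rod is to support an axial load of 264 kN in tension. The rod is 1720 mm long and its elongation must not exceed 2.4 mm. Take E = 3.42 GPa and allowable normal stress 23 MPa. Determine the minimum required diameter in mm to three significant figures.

Required area A ≥ P/σ_allow = 264000/23 = 11480 mm².
For a solid circular section, d ≥ √(4A/π) = 120.9 mm.
Elongation limit: A ≥ PL/(Eδ_allow) = 264000·1720/(3420·2.4) = 55320 mm² ⇒ d ≥ 265.4 mm.
The elongation limit governs.

265 mm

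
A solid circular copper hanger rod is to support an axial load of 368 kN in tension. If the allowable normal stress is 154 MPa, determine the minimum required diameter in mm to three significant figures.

Required area A ≥ P/σ_allow = 368000/154 = 2390 mm².
For a solid circular section, d ≥ √(4A/π) = 55.16 mm.

55.2 mm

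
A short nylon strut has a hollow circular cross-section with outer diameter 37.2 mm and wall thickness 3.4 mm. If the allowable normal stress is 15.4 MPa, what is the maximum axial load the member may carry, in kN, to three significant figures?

A = 361 mm².
P_max = σ_allow · A = 15.4 · 361 = 5560 N = 5.56 kN.

5.56 kN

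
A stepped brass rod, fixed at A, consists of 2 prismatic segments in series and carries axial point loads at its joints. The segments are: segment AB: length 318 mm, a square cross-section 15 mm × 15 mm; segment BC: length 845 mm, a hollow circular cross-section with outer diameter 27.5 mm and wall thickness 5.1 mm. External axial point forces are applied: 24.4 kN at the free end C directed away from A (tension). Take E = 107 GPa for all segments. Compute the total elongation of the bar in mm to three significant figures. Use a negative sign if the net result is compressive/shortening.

Internal axial forces (sectioning from the free end, tension +): N_BC = 24.4 kN, N_AB = 24.4 kN.
A_AB = 225 mm².
A_BC = 358.9 mm².
δ_AB = 24400·318/(225·107000) = 0.3223 mm
δ_BC = 24400·845/(358.9·107000) = 0.5369 mm
δ = Σδ_i = 0.8592 mm.

0.859 mm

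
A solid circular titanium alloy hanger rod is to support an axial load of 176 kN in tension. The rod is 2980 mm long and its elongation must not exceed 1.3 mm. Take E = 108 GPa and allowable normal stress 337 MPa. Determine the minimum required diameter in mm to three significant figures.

Required area A ≥ P/σ_allow = 176000/337 = 522.3 mm².
For a solid circular section, d ≥ √(4A/π) = 25.79 mm.
Elongation limit: A ≥ PL/(Eδ_allow) = 176000·2980/(108000·1.3) = 3736 mm² ⇒ d ≥ 68.97 mm.
The elongation limit governs.

69.0 mm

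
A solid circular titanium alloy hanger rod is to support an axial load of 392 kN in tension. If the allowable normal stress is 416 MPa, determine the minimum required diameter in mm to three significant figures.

Required area A ≥ P/σ_allow = 392000/416 = 942.3 mm².
For a solid circular section, d ≥ √(4A/π) = 34.64 mm.

34.6 mm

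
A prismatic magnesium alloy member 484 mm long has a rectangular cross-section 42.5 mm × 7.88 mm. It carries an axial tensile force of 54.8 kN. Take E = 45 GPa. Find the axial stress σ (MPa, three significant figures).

164 MPa

A = 334.9 mm².
σ = N/A = 54800/334.9 = 163.6 MPa.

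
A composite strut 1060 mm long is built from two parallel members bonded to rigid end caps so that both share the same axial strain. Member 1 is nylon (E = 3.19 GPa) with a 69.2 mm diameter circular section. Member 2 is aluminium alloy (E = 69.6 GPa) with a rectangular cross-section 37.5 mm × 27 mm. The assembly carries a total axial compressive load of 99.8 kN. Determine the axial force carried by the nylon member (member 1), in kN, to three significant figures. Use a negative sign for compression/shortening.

A_1 = 3761 mm².
A_2 = 1012 mm².
Equal strain + equilibrium ⇒ each member carries load in proportion to AE: A₁E₁ = 12000000 N, A₂E₂ = 70470000 N, ΣAE = 82470000 N.
F₁ = P·A₁E₁/ΣAE = -99800·12000000/82470000 = -14520 N.

-14.5 kN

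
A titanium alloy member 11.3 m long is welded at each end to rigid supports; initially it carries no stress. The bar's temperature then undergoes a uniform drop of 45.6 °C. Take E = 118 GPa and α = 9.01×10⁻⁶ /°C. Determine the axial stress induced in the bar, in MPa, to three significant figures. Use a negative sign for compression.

48.5 MPa

Free thermal expansion αLΔT = 9.01e-6 · 11300 · -45.6 = -4.643 mm.
The walls impose strain ε = −(-4.643)/11300 = 4.1086e-04; σ = Eε = 118000 · 4.1086e-04 = 48.48 MPa.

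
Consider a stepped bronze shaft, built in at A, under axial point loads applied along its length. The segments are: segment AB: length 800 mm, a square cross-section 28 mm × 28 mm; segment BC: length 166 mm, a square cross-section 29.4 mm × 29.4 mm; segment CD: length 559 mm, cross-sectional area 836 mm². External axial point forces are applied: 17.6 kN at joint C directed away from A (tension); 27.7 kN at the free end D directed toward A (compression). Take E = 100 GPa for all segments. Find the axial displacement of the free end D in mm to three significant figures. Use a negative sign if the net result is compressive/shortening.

Internal axial forces (sectioning from the free end, tension +): N_CD = -27.7 kN, N_BC = -10.1 kN, N_AB = -10.1 kN.
A_AB = 784 mm².
A_BC = 864.4 mm².
δ_AB = -10100·800/(784·100000) = -0.1031 mm
δ_BC = -10100·166/(864.4·100000) = -0.0194 mm
δ_CD = -27700·559/(836·100000) = -0.1852 mm
δ = Σδ_i = -0.3077 mm.

-0.308 mm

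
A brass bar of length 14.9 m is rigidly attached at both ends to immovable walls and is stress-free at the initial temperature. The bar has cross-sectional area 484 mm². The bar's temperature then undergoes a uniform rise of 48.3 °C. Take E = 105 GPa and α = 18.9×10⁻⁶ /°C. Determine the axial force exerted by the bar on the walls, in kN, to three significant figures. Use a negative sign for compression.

-46.4 kN

Free thermal expansion αLΔT = 18.9e-6 · 14900 · 48.3 = 13.6 mm.
The walls impose strain ε = −(13.6)/14900 = -9.1287e-04; σ = Eε = 105000 · -9.1287e-04 = -95.85 MPa.
Wall reaction R = σ·A = -95.85·484 = -46390 N = -46.39 kN.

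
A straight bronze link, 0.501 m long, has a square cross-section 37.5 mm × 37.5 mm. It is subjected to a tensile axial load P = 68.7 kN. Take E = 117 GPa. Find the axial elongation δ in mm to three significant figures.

0.209 mm

A = 1406 mm².
δ_mech = NL/(AE) = 68700·501/(1406·117000) = 0.2092 mm.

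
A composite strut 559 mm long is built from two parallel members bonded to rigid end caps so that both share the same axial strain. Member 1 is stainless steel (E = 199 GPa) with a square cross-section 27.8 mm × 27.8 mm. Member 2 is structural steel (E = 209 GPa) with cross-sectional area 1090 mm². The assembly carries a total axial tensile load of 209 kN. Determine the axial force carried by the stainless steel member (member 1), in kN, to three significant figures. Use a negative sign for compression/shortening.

84.2 kN

A_1 = 772.8 mm².
Equal strain + equilibrium ⇒ each member carries load in proportion to AE: A₁E₁ = 153800000 N, A₂E₂ = 227800000 N, ΣAE = 381600000 N.
F₁ = P·A₁E₁/ΣAE = 209000·153800000/381600000 = 84230 N.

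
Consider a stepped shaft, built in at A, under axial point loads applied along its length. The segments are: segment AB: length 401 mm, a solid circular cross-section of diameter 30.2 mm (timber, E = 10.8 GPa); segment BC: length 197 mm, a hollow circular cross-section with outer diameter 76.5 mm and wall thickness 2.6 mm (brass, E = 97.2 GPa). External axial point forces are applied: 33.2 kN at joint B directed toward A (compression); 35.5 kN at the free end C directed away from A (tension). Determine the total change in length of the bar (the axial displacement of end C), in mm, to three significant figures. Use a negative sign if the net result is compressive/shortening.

Internal axial forces (sectioning from the free end, tension +): N_BC = 35.5 kN, N_AB = 2.3 kN.
A_AB = 716.3 mm².
A_BC = 603.6 mm².
δ_AB = 2300·401/(716.3·10800) = 0.1192 mm
δ_BC = 35500·197/(603.6·97200) = 0.1192 mm
δ = Σδ_i = 0.2384 mm.

0.238 mm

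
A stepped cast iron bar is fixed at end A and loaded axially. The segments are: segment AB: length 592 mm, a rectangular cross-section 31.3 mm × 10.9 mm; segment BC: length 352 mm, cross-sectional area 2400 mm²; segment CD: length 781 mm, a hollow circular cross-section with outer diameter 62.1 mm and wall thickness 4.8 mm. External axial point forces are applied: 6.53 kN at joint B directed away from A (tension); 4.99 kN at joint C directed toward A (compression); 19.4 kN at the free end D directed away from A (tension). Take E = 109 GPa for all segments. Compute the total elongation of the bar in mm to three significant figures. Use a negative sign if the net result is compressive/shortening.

0.514 mm

Internal axial forces (sectioning from the free end, tension +): N_CD = 19.4 kN, N_BC = 14.41 kN, N_AB = 20.94 kN.
A_AB = 341.2 mm².
A_CD = 864.1 mm².
δ_AB = 20940·592/(341.2·109000) = 0.3334 mm
δ_BC = 14410·352/(2400·109000) = 0.01939 mm
δ_CD = 19400·781/(864.1·109000) = 0.1609 mm
δ = Σδ_i = 0.5136 mm.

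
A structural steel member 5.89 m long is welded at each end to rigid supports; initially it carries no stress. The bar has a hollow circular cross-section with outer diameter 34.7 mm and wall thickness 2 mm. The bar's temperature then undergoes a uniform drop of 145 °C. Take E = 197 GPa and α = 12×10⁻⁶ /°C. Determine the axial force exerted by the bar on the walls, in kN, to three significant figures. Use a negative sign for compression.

70.4 kN

Free thermal expansion αLΔT = 12e-6 · 5890 · -145 = -10.25 mm.
The walls impose strain ε = −(-10.25)/5890 = 1.7400e-03; σ = Eε = 197000 · 1.7400e-03 = 342.8 MPa.
Wall reaction R = σ·A = 342.8·205.5 = 70430 N = 70.43 kN.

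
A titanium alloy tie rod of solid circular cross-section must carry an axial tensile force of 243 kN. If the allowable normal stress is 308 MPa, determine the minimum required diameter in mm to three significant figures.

31.7 mm

Required area A ≥ P/σ_allow = 243000/308 = 789 mm².
For a solid circular section, d ≥ √(4A/π) = 31.69 mm.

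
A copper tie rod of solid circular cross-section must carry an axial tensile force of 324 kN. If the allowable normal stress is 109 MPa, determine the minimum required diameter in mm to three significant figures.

61.5 mm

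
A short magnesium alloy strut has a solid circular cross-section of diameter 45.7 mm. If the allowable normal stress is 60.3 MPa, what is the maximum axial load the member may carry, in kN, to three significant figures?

98.9 kN

A = 1640 mm².
P_max = σ_allow · A = 60.3 · 1640 = 98910 N = 98.91 kN.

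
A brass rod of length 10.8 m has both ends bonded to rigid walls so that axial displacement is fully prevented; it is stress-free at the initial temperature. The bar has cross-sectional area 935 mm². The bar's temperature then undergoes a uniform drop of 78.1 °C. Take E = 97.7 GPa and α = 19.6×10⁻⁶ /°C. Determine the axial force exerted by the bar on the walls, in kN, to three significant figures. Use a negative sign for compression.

Free thermal expansion αLΔT = 19.6e-6 · 10800 · -78.1 = -16.53 mm.
The walls impose strain ε = −(-16.53)/10800 = 1.5308e-03; σ = Eε = 97700 · 1.5308e-03 = 149.6 MPa.
Wall reaction R = σ·A = 149.6·935 = 139800 N = 139.8 kN.

140 kN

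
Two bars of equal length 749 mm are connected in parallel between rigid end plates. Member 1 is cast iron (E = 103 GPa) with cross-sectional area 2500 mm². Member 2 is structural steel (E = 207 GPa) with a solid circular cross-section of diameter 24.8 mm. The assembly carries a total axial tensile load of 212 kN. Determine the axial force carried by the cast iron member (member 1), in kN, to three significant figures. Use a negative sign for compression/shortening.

153 kN

A_2 = 483.1 mm².
Equal strain + equilibrium ⇒ each member carries load in proportion to AE: A₁E₁ = 257500000 N, A₂E₂ = 99990000 N, ΣAE = 357500000 N.
F₁ = P·A₁E₁/ΣAE = 212000·257500000/357500000 = 152700 N.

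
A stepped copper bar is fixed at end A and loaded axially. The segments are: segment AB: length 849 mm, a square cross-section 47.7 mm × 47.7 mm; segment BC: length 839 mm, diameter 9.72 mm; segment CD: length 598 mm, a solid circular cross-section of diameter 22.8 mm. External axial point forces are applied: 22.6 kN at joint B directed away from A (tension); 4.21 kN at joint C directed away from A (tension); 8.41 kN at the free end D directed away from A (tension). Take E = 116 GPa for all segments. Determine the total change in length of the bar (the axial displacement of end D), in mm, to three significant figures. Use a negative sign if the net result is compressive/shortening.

1.45 mm

Internal axial forces (sectioning from the free end, tension +): N_CD = 8.41 kN, N_BC = 12.62 kN, N_AB = 35.22 kN.
A_AB = 2275 mm².
A_BC = 74.2 mm².
A_CD = 408.3 mm².
δ_AB = 35220·849/(2275·116000) = 0.1133 mm
δ_BC = 12620·839/(74.2·116000) = 1.23 mm
δ_CD = 8410·598/(408.3·116000) = 0.1062 mm
δ = Σδ_i = 1.45 mm.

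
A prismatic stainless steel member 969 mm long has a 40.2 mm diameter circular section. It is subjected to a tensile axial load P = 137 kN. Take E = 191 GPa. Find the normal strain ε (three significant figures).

A = 1269 mm².
σ = N/A = 107.9 MPa; ε = σ/E = 107.9/191000 = 5.651e-04.

5.65e-04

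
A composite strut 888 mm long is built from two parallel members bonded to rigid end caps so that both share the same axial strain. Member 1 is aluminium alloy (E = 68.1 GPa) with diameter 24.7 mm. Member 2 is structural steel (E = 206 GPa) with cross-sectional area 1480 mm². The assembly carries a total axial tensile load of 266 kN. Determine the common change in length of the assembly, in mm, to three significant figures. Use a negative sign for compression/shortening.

0.700 mm

A_1 = 479.2 mm².
Equal strain + equilibrium ⇒ each member carries load in proportion to AE: A₁E₁ = 32630000 N, A₂E₂ = 304900000 N, ΣAE = 337500000 N.
δ = PL/ΣAE = 266000·888/337500000 = 0.6999 mm.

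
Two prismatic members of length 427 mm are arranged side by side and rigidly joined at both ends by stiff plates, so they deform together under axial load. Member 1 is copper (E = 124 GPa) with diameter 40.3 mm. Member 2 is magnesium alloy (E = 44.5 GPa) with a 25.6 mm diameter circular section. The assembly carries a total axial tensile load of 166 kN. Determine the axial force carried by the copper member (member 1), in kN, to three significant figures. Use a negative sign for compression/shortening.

A_1 = 1276 mm².
A_2 = 514.7 mm².
Equal strain + equilibrium ⇒ each member carries load in proportion to AE: A₁E₁ = 158200000 N, A₂E₂ = 22900000 N, ΣAE = 181100000 N.
F₁ = P·A₁E₁/ΣAE = 166000·158200000/181100000 = 145000 N.

145 kN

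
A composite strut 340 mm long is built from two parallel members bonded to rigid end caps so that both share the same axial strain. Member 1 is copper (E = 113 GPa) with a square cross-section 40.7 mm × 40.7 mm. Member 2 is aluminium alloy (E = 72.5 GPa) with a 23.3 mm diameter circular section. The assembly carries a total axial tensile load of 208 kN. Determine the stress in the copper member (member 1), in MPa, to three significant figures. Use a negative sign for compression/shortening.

108 MPa

A_1 = 1656 mm².
A_2 = 426.4 mm².
Equal strain + equilibrium ⇒ each member carries load in proportion to AE: A₁E₁ = 187200000 N, A₂E₂ = 30910000 N, ΣAE = 218100000 N.
σ₁ = P·E₁/ΣAE = 208000·113000/218100000 = 107.8 MPa.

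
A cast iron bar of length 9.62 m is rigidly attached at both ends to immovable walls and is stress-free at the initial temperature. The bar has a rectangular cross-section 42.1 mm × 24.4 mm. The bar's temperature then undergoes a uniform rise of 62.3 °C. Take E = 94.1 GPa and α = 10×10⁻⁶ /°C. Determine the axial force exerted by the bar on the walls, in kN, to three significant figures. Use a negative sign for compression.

-60.2 kN

Free thermal expansion αLΔT = 10e-6 · 9620 · 62.3 = 5.993 mm.
The walls impose strain ε = −(5.993)/9620 = -6.2300e-04; σ = Eε = 94100 · -6.2300e-04 = -58.62 MPa.
Wall reaction R = σ·A = -58.62·1027 = -60220 N = -60.22 kN.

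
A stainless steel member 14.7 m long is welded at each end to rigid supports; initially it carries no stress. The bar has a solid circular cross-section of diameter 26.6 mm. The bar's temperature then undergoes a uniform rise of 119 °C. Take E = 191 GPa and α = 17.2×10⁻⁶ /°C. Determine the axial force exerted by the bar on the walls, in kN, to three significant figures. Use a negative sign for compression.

Free thermal expansion αLΔT = 17.2e-6 · 14700 · 119 = 30.09 mm.
The walls impose strain ε = −(30.09)/14700 = -2.0468e-03; σ = Eε = 191000 · -2.0468e-03 = -390.9 MPa.
Wall reaction R = σ·A = -390.9·555.7 = -217300 N = -217.3 kN.

-217 kN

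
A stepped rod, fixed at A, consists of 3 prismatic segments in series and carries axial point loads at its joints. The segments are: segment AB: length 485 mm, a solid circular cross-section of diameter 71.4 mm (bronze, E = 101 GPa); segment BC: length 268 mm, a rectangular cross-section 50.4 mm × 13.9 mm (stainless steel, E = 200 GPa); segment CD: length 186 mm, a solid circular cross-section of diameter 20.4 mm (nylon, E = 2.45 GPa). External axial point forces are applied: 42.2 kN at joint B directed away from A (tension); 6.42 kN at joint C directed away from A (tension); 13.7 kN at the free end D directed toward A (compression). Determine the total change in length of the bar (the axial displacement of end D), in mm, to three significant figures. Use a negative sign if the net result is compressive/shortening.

-3.15 mm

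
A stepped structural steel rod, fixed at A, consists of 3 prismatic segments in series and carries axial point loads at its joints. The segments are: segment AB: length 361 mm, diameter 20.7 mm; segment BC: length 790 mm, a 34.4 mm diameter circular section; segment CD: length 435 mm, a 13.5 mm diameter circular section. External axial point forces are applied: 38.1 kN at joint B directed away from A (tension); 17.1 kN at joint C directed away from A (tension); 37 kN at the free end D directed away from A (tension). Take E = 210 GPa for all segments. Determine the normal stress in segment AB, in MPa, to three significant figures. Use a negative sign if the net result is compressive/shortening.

274 MPa

Internal axial forces (sectioning from the free end, tension +): N_CD = 37 kN, N_BC = 54.1 kN, N_AB = 92.2 kN.
A_AB = 336.5 mm².
σ_AB = N_AB/A_AB = 92200/336.5 = 274 MPa.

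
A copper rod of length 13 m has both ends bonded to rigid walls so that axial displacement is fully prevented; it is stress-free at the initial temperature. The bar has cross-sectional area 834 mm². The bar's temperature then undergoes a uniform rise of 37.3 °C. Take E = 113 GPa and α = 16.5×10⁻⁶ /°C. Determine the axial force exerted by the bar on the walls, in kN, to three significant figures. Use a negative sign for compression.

-58.0 kN

Free thermal expansion αLΔT = 16.5e-6 · 13000 · 37.3 = 8.001 mm.
The walls impose strain ε = −(8.001)/13000 = -6.1545e-04; σ = Eε = 113000 · -6.1545e-04 = -69.55 MPa.
Wall reaction R = σ·A = -69.55·834 = -58000 N = -58 kN.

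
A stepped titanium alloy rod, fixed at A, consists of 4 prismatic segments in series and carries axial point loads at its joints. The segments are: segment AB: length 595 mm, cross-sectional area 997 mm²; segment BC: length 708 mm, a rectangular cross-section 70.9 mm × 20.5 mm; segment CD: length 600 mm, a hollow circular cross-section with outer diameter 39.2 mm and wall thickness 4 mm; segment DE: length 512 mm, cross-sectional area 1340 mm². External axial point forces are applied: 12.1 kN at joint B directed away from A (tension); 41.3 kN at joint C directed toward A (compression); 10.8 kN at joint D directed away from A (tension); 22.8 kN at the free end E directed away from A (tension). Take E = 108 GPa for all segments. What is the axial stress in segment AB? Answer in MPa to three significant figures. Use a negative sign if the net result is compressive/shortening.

Internal axial forces (sectioning from the free end, tension +): N_DE = 22.8 kN, N_CD = 33.6 kN, N_BC = -7.7 kN, N_AB = 4.4 kN.
σ_AB = N_AB/A_AB = 4400/997 = 4.413 MPa.

4.41 MPa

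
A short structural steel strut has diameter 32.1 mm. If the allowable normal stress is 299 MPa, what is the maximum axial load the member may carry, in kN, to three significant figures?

242 kN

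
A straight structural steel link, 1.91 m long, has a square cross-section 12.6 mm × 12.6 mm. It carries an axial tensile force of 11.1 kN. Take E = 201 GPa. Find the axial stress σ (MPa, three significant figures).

A = 158.8 mm².
σ = N/A = 11100/158.8 = 69.92 MPa.

69.9 MPa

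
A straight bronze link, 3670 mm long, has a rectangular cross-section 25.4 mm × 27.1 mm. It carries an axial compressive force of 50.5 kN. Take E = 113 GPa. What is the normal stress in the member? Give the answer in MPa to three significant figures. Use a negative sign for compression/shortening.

A = 688.3 mm².
σ = N/A = -50500/688.3 = -73.36 MPa.

-73.4 MPa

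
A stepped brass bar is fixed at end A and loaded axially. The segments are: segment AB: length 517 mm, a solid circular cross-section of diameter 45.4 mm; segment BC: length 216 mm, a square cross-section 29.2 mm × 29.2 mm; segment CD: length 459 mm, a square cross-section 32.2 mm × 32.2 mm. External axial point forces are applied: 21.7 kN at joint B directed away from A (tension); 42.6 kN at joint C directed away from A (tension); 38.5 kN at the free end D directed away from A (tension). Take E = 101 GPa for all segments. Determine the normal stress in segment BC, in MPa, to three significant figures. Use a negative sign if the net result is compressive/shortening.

Internal axial forces (sectioning from the free end, tension +): N_CD = 38.5 kN, N_BC = 81.1 kN, N_AB = 102.8 kN.
A_BC = 852.6 mm².
σ_BC = N_BC/A_BC = 81100/852.6 = 95.12 MPa.

95.1 MPa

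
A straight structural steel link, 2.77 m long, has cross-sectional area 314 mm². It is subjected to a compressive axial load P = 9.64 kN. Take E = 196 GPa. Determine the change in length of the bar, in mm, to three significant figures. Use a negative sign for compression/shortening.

-0.434 mm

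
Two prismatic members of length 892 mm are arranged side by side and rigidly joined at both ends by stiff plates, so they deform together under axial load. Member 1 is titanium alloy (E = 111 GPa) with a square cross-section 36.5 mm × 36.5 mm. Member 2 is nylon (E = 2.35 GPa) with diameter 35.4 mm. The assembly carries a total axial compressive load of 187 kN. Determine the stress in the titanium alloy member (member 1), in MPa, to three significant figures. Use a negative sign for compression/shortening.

A_1 = 1332 mm².
A_2 = 984.2 mm².
Equal strain + equilibrium ⇒ each member carries load in proportion to AE: A₁E₁ = 147900000 N, A₂E₂ = 2313000 N, ΣAE = 150200000 N.
σ₁ = P·E₁/ΣAE = -187000·111000/150200000 = -138.2 MPa.

-138 MPa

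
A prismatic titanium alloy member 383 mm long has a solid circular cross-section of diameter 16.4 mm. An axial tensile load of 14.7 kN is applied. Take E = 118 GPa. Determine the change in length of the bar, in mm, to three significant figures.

0.226 mm

A = 211.2 mm².
δ_mech = NL/(AE) = 14700·383/(211.2·118000) = 0.2259 mm.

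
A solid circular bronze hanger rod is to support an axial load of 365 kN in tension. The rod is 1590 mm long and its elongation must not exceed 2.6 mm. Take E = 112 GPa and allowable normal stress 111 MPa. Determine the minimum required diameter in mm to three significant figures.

64.7 mm

Required area A ≥ P/σ_allow = 365000/111 = 3288 mm².
For a solid circular section, d ≥ √(4A/π) = 64.71 mm.
Elongation limit: A ≥ PL/(Eδ_allow) = 365000·1590/(112000·2.6) = 1993 mm² ⇒ d ≥ 50.37 mm.
The stress limit governs.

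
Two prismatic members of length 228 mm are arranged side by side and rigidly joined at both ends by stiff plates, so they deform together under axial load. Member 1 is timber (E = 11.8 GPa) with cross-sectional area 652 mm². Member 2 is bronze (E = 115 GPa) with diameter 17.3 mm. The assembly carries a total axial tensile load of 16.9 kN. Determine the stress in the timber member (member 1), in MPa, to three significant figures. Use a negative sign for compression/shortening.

A_2 = 235.1 mm².
Equal strain + equilibrium ⇒ each member carries load in proportion to AE: A₁E₁ = 7694000 N, A₂E₂ = 27030000 N, ΣAE = 34730000 N.
σ₁ = P·E₁/ΣAE = 16900·11800/34730000 = 5.743 MPa.

5.74 MPa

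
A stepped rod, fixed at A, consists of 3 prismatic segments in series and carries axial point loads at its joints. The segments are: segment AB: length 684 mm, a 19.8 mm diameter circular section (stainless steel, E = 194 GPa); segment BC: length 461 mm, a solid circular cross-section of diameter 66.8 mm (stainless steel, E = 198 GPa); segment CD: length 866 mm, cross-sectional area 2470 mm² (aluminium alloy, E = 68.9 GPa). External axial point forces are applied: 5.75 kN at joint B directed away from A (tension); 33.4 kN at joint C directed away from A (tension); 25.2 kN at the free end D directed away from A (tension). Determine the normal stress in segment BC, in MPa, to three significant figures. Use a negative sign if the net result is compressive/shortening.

16.7 MPa

Internal axial forces (sectioning from the free end, tension +): N_CD = 25.2 kN, N_BC = 58.6 kN, N_AB = 64.35 kN.
A_BC = 3505 mm².
σ_BC = N_BC/A_BC = 58600/3505 = 16.72 MPa.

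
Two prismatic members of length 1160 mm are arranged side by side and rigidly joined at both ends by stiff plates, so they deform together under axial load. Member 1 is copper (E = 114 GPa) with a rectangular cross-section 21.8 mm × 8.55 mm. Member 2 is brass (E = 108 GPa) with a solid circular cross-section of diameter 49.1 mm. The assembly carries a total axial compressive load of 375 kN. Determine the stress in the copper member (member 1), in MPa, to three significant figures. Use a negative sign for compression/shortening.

-189 MPa

A_1 = 186.4 mm².
A_2 = 1893 mm².
Equal strain + equilibrium ⇒ each member carries load in proportion to AE: A₁E₁ = 21250000 N, A₂E₂ = 204500000 N, ΣAE = 225700000 N.
σ₁ = P·E₁/ΣAE = -375000·114000/225700000 = -189.4 MPa.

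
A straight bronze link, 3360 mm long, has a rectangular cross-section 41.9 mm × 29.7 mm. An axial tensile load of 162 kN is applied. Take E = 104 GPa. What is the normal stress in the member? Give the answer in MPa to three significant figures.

A = 1244 mm².
σ = N/A = 162000/1244 = 130.2 MPa.

130 MPa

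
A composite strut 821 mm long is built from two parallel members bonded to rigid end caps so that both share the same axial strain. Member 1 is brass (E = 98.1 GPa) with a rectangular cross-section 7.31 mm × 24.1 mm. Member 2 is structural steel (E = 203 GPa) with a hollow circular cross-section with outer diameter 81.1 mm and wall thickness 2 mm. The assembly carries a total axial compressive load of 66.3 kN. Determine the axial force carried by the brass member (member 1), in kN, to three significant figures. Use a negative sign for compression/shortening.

-9.70 kN

A_1 = 176.2 mm².
A_2 = 497 mm².
Equal strain + equilibrium ⇒ each member carries load in proportion to AE: A₁E₁ = 17280000 N, A₂E₂ = 100900000 N, ΣAE = 118200000 N.
F₁ = P·A₁E₁/ΣAE = -66300·17280000/118200000 = -9696 N.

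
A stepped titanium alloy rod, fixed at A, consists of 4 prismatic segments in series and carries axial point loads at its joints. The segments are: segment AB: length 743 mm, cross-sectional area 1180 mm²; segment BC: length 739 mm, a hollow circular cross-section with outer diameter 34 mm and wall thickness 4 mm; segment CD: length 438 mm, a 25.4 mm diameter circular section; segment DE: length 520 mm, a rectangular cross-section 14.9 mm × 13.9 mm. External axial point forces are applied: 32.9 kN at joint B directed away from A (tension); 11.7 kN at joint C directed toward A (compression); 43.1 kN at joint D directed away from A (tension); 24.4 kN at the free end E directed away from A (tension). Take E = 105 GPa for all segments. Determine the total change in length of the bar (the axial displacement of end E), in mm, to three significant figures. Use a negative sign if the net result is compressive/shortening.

2.71 mm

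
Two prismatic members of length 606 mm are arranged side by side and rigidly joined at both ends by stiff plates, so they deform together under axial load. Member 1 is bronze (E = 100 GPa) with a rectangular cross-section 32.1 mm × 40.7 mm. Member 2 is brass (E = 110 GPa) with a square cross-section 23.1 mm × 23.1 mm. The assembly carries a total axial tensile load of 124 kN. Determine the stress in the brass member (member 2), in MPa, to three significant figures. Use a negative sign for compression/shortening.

72.0 MPa

A_1 = 1306 mm².
A_2 = 533.6 mm².
Equal strain + equilibrium ⇒ each member carries load in proportion to AE: A₁E₁ = 130600000 N, A₂E₂ = 58700000 N, ΣAE = 189300000 N.
σ₂ = P·E₂/ΣAE = 124000·110000/189300000 = 72.04 MPa.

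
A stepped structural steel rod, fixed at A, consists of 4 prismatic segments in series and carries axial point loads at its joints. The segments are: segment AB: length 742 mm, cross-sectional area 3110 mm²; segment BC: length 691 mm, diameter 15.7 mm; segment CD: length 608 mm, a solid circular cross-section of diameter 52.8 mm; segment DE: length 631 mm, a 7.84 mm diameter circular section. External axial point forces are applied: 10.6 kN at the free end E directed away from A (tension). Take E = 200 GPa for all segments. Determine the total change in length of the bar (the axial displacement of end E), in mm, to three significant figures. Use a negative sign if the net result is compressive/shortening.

Internal axial forces (sectioning from the free end, tension +): N_DE = 10.6 kN, N_CD = 10.6 kN, N_BC = 10.6 kN, N_AB = 10.6 kN.
A_BC = 193.6 mm².
A_CD = 2190 mm².
A_DE = 48.27 mm².
δ_AB = 10600·742/(3110·200000) = 0.01265 mm
δ_BC = 10600·691/(193.6·200000) = 0.1892 mm
δ_CD = 10600·608/(2190·200000) = 0.01472 mm
δ_DE = 10600·631/(48.27·200000) = 0.6928 mm
δ = Σδ_i = 0.9093 mm.

0.909 mm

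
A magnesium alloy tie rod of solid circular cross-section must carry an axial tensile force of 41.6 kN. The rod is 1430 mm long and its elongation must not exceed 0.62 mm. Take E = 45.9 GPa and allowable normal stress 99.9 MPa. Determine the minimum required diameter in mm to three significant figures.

51.6 mm

Required area A ≥ P/σ_allow = 41600/99.9 = 416.4 mm².
For a solid circular section, d ≥ √(4A/π) = 23.03 mm.
Elongation limit: A ≥ PL/(Eδ_allow) = 41600·1430/(45900·0.62) = 2090 mm² ⇒ d ≥ 51.59 mm.
The elongation limit governs.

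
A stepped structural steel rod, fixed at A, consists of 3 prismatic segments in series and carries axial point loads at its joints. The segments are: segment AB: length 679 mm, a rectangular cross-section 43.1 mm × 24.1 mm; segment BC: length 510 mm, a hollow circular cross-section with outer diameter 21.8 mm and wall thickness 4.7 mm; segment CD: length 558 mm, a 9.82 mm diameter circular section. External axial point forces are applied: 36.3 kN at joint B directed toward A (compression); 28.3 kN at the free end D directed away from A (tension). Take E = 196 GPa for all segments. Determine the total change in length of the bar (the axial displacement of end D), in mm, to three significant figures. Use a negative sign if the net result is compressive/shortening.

1.33 mm

Internal axial forces (sectioning from the free end, tension +): N_CD = 28.3 kN, N_BC = 28.3 kN, N_AB = -8 kN.
A_AB = 1039 mm².
A_BC = 252.5 mm².
A_CD = 75.74 mm².
δ_AB = -8000·679/(1039·196000) = -0.02668 mm
δ_BC = 28300·510/(252.5·196000) = 0.2916 mm
δ_CD = 28300·558/(75.74·196000) = 1.064 mm
δ = Σδ_i = 1.329 mm.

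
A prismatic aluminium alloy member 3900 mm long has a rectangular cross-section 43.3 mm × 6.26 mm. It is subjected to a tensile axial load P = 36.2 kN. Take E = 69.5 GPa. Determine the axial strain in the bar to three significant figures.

0.00192

A = 271.1 mm².
σ = N/A = 133.6 MPa; ε = σ/E = 133.6/69500 = 1.922e-03.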